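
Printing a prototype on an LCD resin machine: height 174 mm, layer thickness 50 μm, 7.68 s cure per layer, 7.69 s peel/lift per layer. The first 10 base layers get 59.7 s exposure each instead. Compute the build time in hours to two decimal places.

15.00 hours

Number of layers: 174 / 0.05 → 3480 (rounded up).
Bottom layers: 10 × (59.7 + 7.69) → 673.9 s.
Normal layers: 3470 × (7.68 + 7.69) → 53333.9 s.
Total = 673.9 + 53333.9 = 54007.8 s = 15.00 hours.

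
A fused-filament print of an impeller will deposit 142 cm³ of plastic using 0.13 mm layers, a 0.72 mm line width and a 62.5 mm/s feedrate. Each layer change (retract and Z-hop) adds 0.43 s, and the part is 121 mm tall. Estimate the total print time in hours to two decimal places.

6.85 hours

Extrusion cross-section = 0.13 × 0.72 = 0.0936 mm².
Toolpath length = 142 cm³ / 0.0936 mm² = 142000 / 0.0936 = 1517094 mm.
Print-move time: 1517094 / 62.5 → 24273.5 s.
Number of layers: 121 / 0.13 → 931 (rounded up).
Z-hop total = 931 × 0.43, so 400.33 s.
Total = 24273.5 + 400.33 = 24673.83 s = 6.85 hours.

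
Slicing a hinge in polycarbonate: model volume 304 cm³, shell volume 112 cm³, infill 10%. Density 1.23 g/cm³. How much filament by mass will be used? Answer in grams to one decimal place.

Volume inside the shell = 304 − 112, so 192 cm³.
Infill deposited = 0.10 × 192, so 19.2 cm³.
Total extruded = 112 + 19.2 = 131.2 cm³.
Mass = 131.2 × 1.23 = 161.376 g.

161.4 g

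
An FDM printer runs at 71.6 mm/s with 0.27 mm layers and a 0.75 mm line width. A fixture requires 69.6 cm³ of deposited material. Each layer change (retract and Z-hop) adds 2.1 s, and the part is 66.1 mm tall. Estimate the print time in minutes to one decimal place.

88.6 minutes

Bead cross-section: 0.27 × 0.75 → 0.2025 mm².
Toolpath length = 69.6 cm³ / 0.2025 mm² = 69600 / 0.2025 = 343703.7 mm.
Print-move time: 343703.7 / 71.6 → 4800.3 s.
Layer count = ceil(66.1 / 0.27) = 245.
Z-hop total = 245 × 2.1 = 514.5 s.
Total = 4800.3 + 514.5 = 5314.8 s = 88.6 minutes.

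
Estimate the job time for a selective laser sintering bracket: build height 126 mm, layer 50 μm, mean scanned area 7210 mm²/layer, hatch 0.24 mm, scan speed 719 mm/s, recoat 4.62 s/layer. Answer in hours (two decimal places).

32.48 hours

Layers = ⌈126/0.05⌉ = 2520.
Scan path per layer: 7210 / 0.24 → 30041.7 mm.
Laser time per layer: 30041.7 / 719 → 41.7826 s.
Time per layer = 41.7826 + 4.62, so 46.4026 s.
Build time = 2520 × 46.4026 = 116934.552 s = 32.48 hours.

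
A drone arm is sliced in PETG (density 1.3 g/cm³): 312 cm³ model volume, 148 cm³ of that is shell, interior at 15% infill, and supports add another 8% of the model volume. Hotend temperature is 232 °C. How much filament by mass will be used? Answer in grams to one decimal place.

256.8 g

Infill region = 312 − 148 = 164 cm³.
Deposited infill = 0.15 × 164, so 24.6 cm³.
Support = 0.08 × 312, so 24.96 cm³.
Deposited volume = 148 + 24.6 + 24.96 = 197.56 cm³.
Mass = 197.56 × 1.3 = 256.828 g.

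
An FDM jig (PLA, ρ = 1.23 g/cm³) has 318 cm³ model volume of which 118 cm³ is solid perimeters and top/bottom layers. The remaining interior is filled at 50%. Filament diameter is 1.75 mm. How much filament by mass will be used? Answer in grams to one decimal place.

Interior volume = 318 − 118 = 200 cm³.
Deposited infill: 0.50 × 200 → 100 cm³.
Total printed volume: 118 + 100 → 218 cm³.
Mass: 218 × 1.23 → 268.14 g.

268.1 g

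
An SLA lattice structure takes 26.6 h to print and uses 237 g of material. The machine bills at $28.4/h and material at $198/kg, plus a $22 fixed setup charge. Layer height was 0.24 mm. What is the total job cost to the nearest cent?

Machine cost = 28.4 × 26.6, so $755.44.
Material charge: 198 × 237/1000 → $46.926.
Adding setup: 755.44 + 46.926 + 22 → 824.366 ≈ $824.37.

$824.37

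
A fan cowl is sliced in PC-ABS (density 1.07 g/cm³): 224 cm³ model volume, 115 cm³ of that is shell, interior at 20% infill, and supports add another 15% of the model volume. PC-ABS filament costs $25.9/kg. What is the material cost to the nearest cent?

Volume inside the shell = 224 − 115, so 109 cm³.
Infill volume: 0.20 × 109 → 21.8 cm³.
Support: 0.15 × 224 → 33.6 cm³.
Total printed volume = 115 + 21.8 + 33.6 = 170.4 cm³.
Mass: 170.4 × 1.07 → 182.328 g.
Cost = 182.328 g / 1000 × $25.9/kg = $4.72.

$4.72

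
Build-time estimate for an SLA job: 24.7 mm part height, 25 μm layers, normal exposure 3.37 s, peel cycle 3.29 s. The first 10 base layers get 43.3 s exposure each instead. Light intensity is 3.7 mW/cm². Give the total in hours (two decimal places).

Layers = ⌈24.7/0.025⌉ = 988.
Burn-in layers = 10 × (43.3 + 3.29), so 465.9 s.
Regular layers = 978 × (3.37 + 3.29), so 6513.48 s.
Sum: 465.9 + 6513.48 = 6979.38 s → 1.94 hours.

1.94 hours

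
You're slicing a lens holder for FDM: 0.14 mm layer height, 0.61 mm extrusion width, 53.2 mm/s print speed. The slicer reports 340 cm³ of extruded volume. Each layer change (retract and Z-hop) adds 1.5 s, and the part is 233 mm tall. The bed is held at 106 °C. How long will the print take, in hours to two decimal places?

Line area = 0.14 × 0.61 = 0.0854 mm².
Toolpath length = 340 cm³ / 0.0854 mm² = 340000 / 0.0854 = 3981264.6 mm.
Extrusion time = 3981264.6 / 53.2, so 74835.8 s.
Number of layers: 233 / 0.14 → 1665 (rounded up).
Z-hop total = 1665 × 1.5, so 2497.5 s.
Altogether 74835.8 + 2497.5 = 77333.3 s, i.e. 21.48 hours.

21.48 hours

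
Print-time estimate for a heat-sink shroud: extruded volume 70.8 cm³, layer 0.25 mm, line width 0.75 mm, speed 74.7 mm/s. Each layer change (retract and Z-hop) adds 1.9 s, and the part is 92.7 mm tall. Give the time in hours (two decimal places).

1.60 hours

Bead cross-section = 0.25 × 0.75, so 0.1875 mm².
Toolpath length = 70.8 cm³ / 0.1875 mm² = 70800 / 0.1875 = 377600 mm.
Time extruding = 377600 / 74.7, so 5054.9 s.
Number of layers: 92.7 / 0.25 → 371 (rounded up).
Z-hop total = 371 × 1.9, so 704.9 s.
Total = 5054.9 + 704.9 = 5759.8 s = 1.60 hours.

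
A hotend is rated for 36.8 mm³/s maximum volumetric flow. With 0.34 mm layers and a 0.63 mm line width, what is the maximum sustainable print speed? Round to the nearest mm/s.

172 mm/s

Bead cross-section: 0.34 × 0.63 → 0.2142 mm².
v_max = Q/A = 36.8/0.2142 = 171.80 mm/s → 172 mm/s.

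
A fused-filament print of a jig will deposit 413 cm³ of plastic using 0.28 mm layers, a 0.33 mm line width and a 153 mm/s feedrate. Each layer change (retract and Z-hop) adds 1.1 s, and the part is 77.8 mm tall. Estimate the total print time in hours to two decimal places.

Bead cross-section: 0.28 × 0.33 → 0.0924 mm².
Path length: 413000 mm³ / 0.0924 mm² → 4469697 mm.
Print-move time: 4469697 / 153 → 29213.7 s.
Number of layers: 77.8 / 0.28 → 278 (rounded up).
Non-print overhead = 278 × 1.1, so 305.8 s.
Altogether 29213.7 + 305.8 = 29519.5 s, i.e. 8.20 hours.

8.20 hours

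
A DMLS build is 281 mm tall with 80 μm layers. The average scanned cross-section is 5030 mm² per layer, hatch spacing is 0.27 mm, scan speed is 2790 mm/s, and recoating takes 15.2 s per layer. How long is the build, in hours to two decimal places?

21.35 hours

Number of layers: 281 / 0.08 → 3513 (rounded up).
Scan path per layer = 5030 / 0.27, so 18629.6 mm.
Laser time per layer = 18629.6 / 2790 = 6.6773 s.
Time per layer: 6.6773 + 15.2 → 21.8773 s.
Build time = 3513 × 21.8773 = 76854.9549 s = 21.35 hours.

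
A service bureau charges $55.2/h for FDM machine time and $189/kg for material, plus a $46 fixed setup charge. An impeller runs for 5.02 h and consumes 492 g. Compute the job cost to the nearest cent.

Machine-time cost: 55.2 × 5.02 → $277.104.
Material cost = 189 × 492/1000 = $92.988.
Total = 277.104 + 92.988 + 46 = 416.092 ≈ $416.09.

$416.09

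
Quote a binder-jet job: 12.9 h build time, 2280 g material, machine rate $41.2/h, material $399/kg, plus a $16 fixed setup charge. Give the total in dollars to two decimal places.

$1457.20

Machine cost: 41.2 × 12.9 → $531.48.
Material cost = 399 × 2280/1000, so $909.72.
Adding setup: 531.48 + 909.72 + 16 → $1457.20.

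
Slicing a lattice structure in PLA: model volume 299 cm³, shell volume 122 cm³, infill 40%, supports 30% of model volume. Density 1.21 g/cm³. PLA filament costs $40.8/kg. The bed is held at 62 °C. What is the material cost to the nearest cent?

Volume inside the shell: 299 − 122 → 177 cm³.
Deposited infill: 0.40 × 177 → 70.8 cm³.
Support: 0.30 × 299 → 89.7 cm³.
Total extruded: 122 + 70.8 + 89.7 → 282.5 cm³.
Mass = 282.5 × 1.21, so 341.825 g.
At $40.8/kg: 341.825/1000 × 40.8 = $13.95.

$13.95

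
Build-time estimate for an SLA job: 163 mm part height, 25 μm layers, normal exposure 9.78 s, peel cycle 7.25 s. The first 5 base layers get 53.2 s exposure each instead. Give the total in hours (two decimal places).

Number of layers: 163 / 0.025 → 6520 (rounded up).
Bottom layers = 5 × (53.2 + 7.25), so 302.25 s.
Normal layers = 6515 × (9.78 + 7.25), so 110950.45 s.
Total = 302.25 + 110950.45 = 111252.7 s = 30.90 hours.

30.90 hours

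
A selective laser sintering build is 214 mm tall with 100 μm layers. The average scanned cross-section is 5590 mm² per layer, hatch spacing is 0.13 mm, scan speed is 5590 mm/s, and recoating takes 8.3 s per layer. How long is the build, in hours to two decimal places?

9.51 hours

Layer count = ceil(214 / 0.1) = 2140.
Scan path per layer = 5590 / 0.13, so 43000 mm.
Scan time per layer = 43000 / 5590 = 7.6923 s.
Layer cycle = 7.6923 + 8.3, so 15.9923 s.
Total: 2140 × 15.9923 s = 34223.522 s → 9.51 hours.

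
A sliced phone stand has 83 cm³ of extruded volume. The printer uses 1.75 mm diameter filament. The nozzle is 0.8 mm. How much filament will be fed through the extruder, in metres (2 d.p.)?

A = π r² = π × 0.875² = 2.4053 mm².
Length = 83 cm³ / 2.4053 mm² = 83000 / 2.4053 = 34507.13 mm = 34.51 m.

34.51 m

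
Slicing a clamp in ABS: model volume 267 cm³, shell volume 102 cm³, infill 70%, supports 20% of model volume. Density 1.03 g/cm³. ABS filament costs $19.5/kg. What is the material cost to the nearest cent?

Infill region: 267 − 102 → 165 cm³.
Infill volume = 0.70 × 165 = 115.5 cm³.
Support = 0.20 × 267 = 53.4 cm³.
Deposited volume = 102 + 115.5 + 53.4 = 270.9 cm³.
Mass = 270.9 × 1.03, so 279.027 g.
Cost = 279.027 g / 1000 × $19.5/kg = $5.44.

$5.44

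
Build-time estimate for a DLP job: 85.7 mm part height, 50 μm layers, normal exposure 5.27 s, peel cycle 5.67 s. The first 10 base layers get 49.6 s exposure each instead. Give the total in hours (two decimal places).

5.33 hours

Number of layers: 85.7 / 0.05 → 1714 (rounded up).
Bottom layers: 10 × (49.6 + 5.67) → 552.7 s.
Normal layers: 1704 × (5.27 + 5.67) → 18641.76 s.
Total = 552.7 + 18641.76 = 19194.46 s = 5.33 hours.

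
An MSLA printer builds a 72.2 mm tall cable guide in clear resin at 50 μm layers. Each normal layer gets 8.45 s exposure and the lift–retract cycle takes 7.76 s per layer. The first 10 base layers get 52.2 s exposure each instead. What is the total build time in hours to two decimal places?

Layer count = ceil(72.2 / 0.05) = 1444.
Burn-in layers: 10 × (52.2 + 7.76) → 599.6 s.
Regular layers: 1434 × (8.45 + 7.76) → 23245.14 s.
Sum: 599.6 + 23245.14 = 23844.74 s → 6.62 hours.

6.62 hours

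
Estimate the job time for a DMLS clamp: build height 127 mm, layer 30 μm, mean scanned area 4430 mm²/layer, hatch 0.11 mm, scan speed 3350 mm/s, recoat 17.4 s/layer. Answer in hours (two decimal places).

34.60 hours

Number of layers: 127 / 0.03 → 4234 (rounded up).
Per-layer scan distance = 4430 / 0.11, so 40272.7 mm.
Scan time per layer: 40272.7 / 3350 → 12.0217 s.
Layer cycle = 12.0217 + 17.4, so 29.4217 s.
4234 layers × 29.4217 s/layer = 124571.4778 s, i.e. 34.60 hours.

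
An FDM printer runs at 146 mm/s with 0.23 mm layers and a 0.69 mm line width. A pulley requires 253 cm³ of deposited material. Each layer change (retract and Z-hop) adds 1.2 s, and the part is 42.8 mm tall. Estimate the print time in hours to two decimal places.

3.10 hours

Bead cross-section = 0.23 × 0.69 = 0.1587 mm².
Total extruded path = 253000/0.1587 = 1594202.9 mm.
Print-move time = 1594202.9 / 146 = 10919.2 s.
Layer count = ceil(42.8 / 0.23) = 187.
Layer-change overhead: 187 × 1.2 → 224.4 s.
Altogether 10919.2 + 224.4 = 11143.6 s, i.e. 3.10 hours.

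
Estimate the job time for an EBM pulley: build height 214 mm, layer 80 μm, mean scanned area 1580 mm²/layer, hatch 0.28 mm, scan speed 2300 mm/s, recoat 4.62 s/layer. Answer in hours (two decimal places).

Number of layers: 214 / 0.08 → 2675 (rounded up).
Per-layer scan distance = 1580 / 0.28 = 5642.9 mm.
Scan time per layer = 5642.9 / 2300 = 2.4534 s.
Time per layer = 2.4534 + 4.62 = 7.0734 s.
2675 layers × 7.0734 s/layer = 18921.345 s, i.e. 5.26 hours.

5.26 hours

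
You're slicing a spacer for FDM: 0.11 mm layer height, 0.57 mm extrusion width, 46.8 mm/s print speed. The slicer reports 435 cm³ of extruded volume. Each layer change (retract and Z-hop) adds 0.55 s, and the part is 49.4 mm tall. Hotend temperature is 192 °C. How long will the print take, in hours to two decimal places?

41.25 hours

Extrusion cross-section: 0.11 × 0.57 → 0.0627 mm².
Total extruded path = 435000/0.0627 = 6937799 mm.
Print-move time = 6937799 / 46.8 = 148243.6 s.
Layers = ⌈49.4/0.11⌉ = 450.
Non-print overhead = 450 × 0.55 = 247.5 s.
Total = 148243.6 + 247.5 = 148491.1 s = 41.25 hours.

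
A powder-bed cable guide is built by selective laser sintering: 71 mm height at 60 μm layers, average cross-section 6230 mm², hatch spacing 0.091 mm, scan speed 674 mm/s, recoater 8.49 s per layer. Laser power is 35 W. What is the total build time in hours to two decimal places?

Layer count = ceil(71 / 0.06) = 1184.
Scan path per layer = 6230 / 0.091 = 68461.5 mm.
Laser time per layer: 68461.5 / 674 → 101.5749 s.
Per-layer time = 101.5749 + 8.49 = 110.0649 s.
Total: 1184 × 110.0649 s = 130316.8416 s → 36.20 hours.

36.20 hours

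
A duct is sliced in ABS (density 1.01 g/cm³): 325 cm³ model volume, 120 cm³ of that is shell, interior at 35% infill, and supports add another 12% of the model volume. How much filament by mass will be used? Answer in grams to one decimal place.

Interior volume: 325 − 120 → 205 cm³.
Infill volume = 0.35 × 205, so 71.75 cm³.
Support = 0.12 × 325, so 39 cm³.
Deposited volume = 120 + 71.75 + 39 = 230.75 cm³.
Mass: 230.75 × 1.01 → 233.0575 g.

233.1 g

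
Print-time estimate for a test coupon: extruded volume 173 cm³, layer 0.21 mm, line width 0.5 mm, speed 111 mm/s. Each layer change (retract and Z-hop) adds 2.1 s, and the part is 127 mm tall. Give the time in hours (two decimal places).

Line area: 0.21 × 0.5 → 0.105 mm².
Path length: 173000 mm³ / 0.105 mm² → 1647619 mm.
Time extruding = 1647619 / 111, so 14843.4 s.
Layer count = ceil(127 / 0.21) = 605.
Z-hop total: 605 × 2.1 → 1270.5 s.
Altogether 14843.4 + 1270.5 = 16113.9 s, i.e. 4.48 hours.

4.48 hours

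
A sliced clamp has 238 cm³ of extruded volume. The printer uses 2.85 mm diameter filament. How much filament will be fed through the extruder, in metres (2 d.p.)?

Cross-section of 2.85 mm filament: π·(2.85/2)² = 6.3794 mm².
L = 238000 mm³ / 6.3794 mm² = 37307.58 mm, i.e. 37.31 m.

37.31 m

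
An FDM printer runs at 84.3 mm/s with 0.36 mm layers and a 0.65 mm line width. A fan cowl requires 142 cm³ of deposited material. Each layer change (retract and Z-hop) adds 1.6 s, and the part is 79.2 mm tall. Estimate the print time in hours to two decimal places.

Line area = 0.36 × 0.65, so 0.234 mm².
Toolpath length = 142 cm³ / 0.234 mm² = 142000 / 0.234 = 606837.6 mm.
Extrusion time = 606837.6 / 84.3 = 7198.5 s.
Layer count = ceil(79.2 / 0.36) = 220.
Z-hop total: 220 × 1.6 → 352 s.
Altogether 7198.5 + 352 = 7550.5 s, i.e. 2.10 hours.

2.10 hours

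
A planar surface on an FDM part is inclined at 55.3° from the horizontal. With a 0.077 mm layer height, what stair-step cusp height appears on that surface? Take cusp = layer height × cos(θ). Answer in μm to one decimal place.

h_c = t·cos θ = 0.077 × 0.5693 = 0.043836 mm (43.8 μm).

43.8 μm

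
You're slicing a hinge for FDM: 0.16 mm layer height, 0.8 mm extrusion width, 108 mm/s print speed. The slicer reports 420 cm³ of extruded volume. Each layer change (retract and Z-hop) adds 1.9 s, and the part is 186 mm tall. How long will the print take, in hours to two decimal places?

9.05 hours

Extrusion cross-section = 0.16 × 0.8, so 0.128 mm².
Toolpath length = 420 cm³ / 0.128 mm² = 420000 / 0.128 = 3281250 mm.
Extrusion time = 3281250 / 108 = 30381.9 s.
Layer count = ceil(186 / 0.16) = 1163.
Layer-change overhead = 1163 × 1.9 = 2209.7 s.
Altogether 30381.9 + 2209.7 = 32591.6 s, i.e. 9.05 hours.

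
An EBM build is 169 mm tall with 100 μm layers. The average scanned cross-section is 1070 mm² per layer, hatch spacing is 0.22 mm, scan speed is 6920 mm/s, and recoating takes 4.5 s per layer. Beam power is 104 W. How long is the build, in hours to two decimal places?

2.44 hours

Layers = ⌈169/0.1⌉ = 1690.
Hatch length per layer = 1070 / 0.22, so 4863.6 mm.
Per-layer scan time = 4863.6 / 6920, so 0.7028 s.
Layer cycle = 0.7028 + 4.5 = 5.2028 s.
Build time = 1690 × 5.2028 = 8792.732 s = 2.44 hours.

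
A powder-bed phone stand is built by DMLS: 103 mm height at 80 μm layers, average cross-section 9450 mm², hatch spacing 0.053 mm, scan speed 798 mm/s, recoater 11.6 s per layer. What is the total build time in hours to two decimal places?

Layers = ⌈103/0.08⌉ = 1288.
Hatch length per layer = 9450 / 0.053 = 178301.9 mm.
Scan time per layer = 178301.9 / 798, so 223.436 s.
Per-layer time = 223.436 + 11.6 = 235.036 s.
Build time = 1288 × 235.036 = 302726.368 s = 84.09 hours.

84.09 hours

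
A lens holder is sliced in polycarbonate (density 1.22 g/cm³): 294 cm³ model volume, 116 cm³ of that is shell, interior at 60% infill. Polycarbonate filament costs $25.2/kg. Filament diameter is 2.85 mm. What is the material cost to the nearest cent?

Interior volume: 294 − 116 → 178 cm³.
Infill volume = 0.60 × 178, so 106.8 cm³.
Total printed volume = 116 + 106.8 = 222.8 cm³.
Mass = 222.8 × 1.22 = 271.816 g.
At $25.2/kg: 271.816/1000 × 25.2 = $6.85.

$6.85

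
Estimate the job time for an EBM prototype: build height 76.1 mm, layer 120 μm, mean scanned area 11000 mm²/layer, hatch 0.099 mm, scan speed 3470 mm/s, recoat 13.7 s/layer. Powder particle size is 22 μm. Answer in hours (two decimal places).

Layer count = ceil(76.1 / 0.12) = 635.
Per-layer scan distance: 11000 / 0.099 → 111111.1 mm.
Per-layer scan time = 111111.1 / 3470 = 32.0205 s.
Time per layer = 32.0205 + 13.7, so 45.7205 s.
635 layers × 45.7205 s/layer = 29032.5175 s, i.e. 8.06 hours.

8.06 hours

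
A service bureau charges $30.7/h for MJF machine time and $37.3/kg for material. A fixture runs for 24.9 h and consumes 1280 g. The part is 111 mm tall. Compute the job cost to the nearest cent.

Time charge = 30.7 × 24.9, so $764.43.
Material charge = 37.3 × 1280/1000, so $47.744.
Job cost: 764.43 + 47.744 = 812.174 ≈ $812.17.

$812.17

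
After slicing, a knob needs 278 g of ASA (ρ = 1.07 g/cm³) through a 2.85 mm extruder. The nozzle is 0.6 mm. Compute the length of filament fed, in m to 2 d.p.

40.73 m

Volume = 278 g / 1.07 g·cm⁻³ = 259.8131 cm³ = 259813.1 mm³.
A = π r² = π × 1.425² = 6.3794 mm².
L = V/A = 259813.1/6.3794 = 40726.89 mm → 40.73 m.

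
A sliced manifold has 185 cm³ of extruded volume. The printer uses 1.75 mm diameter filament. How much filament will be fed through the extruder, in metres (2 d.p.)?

76.91 m

Filament cross-section = π × (1.75/2)² = 2.4053 mm².
Length = 185 cm³ / 2.4053 mm² = 185000 / 2.4053 = 76913.48 mm = 76.91 m.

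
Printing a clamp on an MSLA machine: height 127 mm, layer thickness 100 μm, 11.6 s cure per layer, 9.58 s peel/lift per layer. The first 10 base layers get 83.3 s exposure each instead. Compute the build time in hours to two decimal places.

7.67 hours

Layers = ⌈127/0.1⌉ = 1270.
Bottom layers = 10 × (83.3 + 9.58), so 928.8 s.
Normal layers = 1260 × (11.6 + 9.58), so 26686.8 s.
Sum: 928.8 + 26686.8 = 27615.6 s → 7.67 hours.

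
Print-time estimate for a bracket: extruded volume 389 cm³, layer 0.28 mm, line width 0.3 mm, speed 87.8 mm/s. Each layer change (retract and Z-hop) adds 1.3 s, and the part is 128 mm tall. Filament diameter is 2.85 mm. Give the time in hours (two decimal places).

14.82 hours

Bead cross-section = 0.28 × 0.3, so 0.084 mm².
Toolpath length = 389 cm³ / 0.084 mm² = 389000 / 0.084 = 4630952.4 mm.
Time extruding = 4630952.4 / 87.8, so 52744.3 s.
Number of layers: 128 / 0.28 → 458 (rounded up).
Z-hop total = 458 × 1.3, so 595.4 s.
Total = 52744.3 + 595.4 = 53339.7 s = 14.82 hours.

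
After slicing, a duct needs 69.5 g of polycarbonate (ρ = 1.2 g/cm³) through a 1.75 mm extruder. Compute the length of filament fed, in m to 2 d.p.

24.08 m

Extruded volume: 69.5/1.2 = 57.9167 cm³ (57916.7 mm³).
A = π r² = π × 0.875² = 2.4053 mm².
L = V/A = 57916.7/2.4053 = 24078.78 mm → 24.08 m.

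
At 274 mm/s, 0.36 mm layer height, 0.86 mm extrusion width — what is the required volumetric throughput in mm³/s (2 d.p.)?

84.83

Bead cross-section = 0.36 × 0.86 = 0.3096 mm².
Q = v·A = 274 × 0.3096 = 84.83 mm³/s.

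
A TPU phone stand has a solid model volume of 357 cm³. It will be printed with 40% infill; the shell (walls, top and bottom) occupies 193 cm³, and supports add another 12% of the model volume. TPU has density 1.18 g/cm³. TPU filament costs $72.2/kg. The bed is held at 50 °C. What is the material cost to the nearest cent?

$25.68

Volume inside the shell: 357 − 193 → 164 cm³.
Deposited infill: 0.40 × 164 → 65.6 cm³.
Support = 0.12 × 357, so 42.84 cm³.
Deposited volume = 193 + 65.6 + 42.84 = 301.44 cm³.
Mass: 301.44 × 1.18 → 355.6992 g.
At $72.2/kg: 355.6992/1000 × 72.2 = $25.68.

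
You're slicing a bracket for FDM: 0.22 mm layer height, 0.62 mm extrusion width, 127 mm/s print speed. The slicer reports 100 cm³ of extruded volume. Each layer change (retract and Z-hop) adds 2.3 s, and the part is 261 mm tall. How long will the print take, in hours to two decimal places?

2.36 hours

Bead cross-section: 0.22 × 0.62 → 0.1364 mm².
Toolpath length = 100 cm³ / 0.1364 mm² = 100000 / 0.1364 = 733137.8 mm.
Time extruding = 733137.8 / 127, so 5772.7 s.
Layers = ⌈261/0.22⌉ = 1187.
Z-hop total = 1187 × 2.3, so 2730.1 s.
Altogether 5772.7 + 2730.1 = 8502.8 s, i.e. 2.36 hours.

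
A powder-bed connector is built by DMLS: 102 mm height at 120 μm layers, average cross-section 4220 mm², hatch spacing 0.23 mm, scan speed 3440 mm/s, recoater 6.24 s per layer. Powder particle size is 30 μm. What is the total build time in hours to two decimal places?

2.73 hours

Number of layers: 102 / 0.12 → 850 (rounded up).
Hatch length per layer: 4220 / 0.23 → 18347.8 mm.
Scan time per layer = 18347.8 / 3440, so 5.3337 s.
Layer cycle = 5.3337 + 6.24, so 11.5737 s.
Build time = 850 × 11.5737 = 9837.645 s = 2.73 hours.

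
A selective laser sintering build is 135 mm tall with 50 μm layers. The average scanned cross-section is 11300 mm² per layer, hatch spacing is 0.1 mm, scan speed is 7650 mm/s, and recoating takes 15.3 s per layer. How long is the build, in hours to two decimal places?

Layer count = ceil(135 / 0.05) = 2700.
Hatch length per layer = 11300 / 0.1 = 113000 mm.
Scan time per layer: 113000 / 7650 → 14.7712 s.
Time per layer: 14.7712 + 15.3 → 30.0712 s.
2700 layers × 30.0712 s/layer = 81192.24 s, i.e. 22.55 hours.

22.55 hours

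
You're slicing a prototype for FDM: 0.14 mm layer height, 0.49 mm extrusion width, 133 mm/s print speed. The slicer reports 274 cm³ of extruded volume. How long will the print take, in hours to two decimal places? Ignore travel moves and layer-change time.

Bead cross-section = 0.14 × 0.49, so 0.0686 mm².
Toolpath length = 274 cm³ / 0.0686 mm² = 274000 / 0.0686 = 3994169.1 mm.
Time extruding = 3994169.1 / 133 = 30031.3 s.
In the requested units: 30031.3 s = 8.34 hours.

8.34 hours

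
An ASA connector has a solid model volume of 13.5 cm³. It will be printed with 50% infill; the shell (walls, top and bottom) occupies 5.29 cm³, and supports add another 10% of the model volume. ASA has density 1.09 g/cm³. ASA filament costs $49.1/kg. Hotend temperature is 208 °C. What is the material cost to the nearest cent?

Infill region = 13.5 − 5.29 = 8.21 cm³.
Infill volume = 0.50 × 8.21, so 4.105 cm³.
Support: 0.10 × 13.5 → 1.35 cm³.
Total extruded = 5.29 + 4.105 + 1.35, so 10.745 cm³.
Mass = 10.745 × 1.09, so 11.71205 g.
At $49.1/kg: 11.71205/1000 × 49.1 = $0.58.

$0.58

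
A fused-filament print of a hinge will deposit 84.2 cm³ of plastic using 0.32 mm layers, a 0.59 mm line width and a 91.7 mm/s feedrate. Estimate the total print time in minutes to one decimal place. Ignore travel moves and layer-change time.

Line area = 0.32 × 0.59, so 0.1888 mm².
Total extruded path = 84200/0.1888 = 445974.6 mm.
Time extruding: 445974.6 / 91.7 → 4863.4 s.
4863.4 s = 81.1 minutes.

81.1 minutes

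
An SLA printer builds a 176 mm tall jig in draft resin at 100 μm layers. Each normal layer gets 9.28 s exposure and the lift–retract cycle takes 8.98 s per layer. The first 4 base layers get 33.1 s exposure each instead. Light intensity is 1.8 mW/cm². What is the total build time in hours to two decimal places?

Layer count = ceil(176 / 0.1) = 1760.
Bottom layers: 4 × (33.1 + 8.98) → 168.32 s.
Regular layers = 1756 × (9.28 + 8.98) = 32064.56 s.
Sum: 168.32 + 32064.56 = 32232.88 s → 8.95 hours.

8.95 hours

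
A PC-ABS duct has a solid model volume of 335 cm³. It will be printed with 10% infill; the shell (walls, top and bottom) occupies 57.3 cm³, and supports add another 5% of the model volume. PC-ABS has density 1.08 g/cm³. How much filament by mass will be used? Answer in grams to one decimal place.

110.0 g

Infill region = 335 − 57.3, so 277.7 cm³.
Infill deposited: 0.10 × 277.7 → 27.77 cm³.
Support = 0.05 × 335 = 16.75 cm³.
Total printed volume: 57.3 + 27.77 + 16.75 → 101.82 cm³.
Mass = 101.82 × 1.08 = 109.9656 g.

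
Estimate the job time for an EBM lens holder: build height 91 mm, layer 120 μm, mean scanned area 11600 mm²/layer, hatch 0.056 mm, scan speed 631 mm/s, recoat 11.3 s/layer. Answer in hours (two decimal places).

Layers = ⌈91/0.12⌉ = 759.
Scan path per layer = 11600 / 0.056, so 207142.9 mm.
Scan time per layer = 207142.9 / 631 = 328.2772 s.
Time per layer: 328.2772 + 11.3 → 339.5772 s.
Build time = 759 × 339.5772 = 257739.0948 s = 71.59 hours.

71.59 hours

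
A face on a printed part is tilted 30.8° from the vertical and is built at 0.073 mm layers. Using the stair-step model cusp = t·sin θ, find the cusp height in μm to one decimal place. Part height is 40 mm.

37.4 μm

h_c = t·sin θ = 0.073 × 0.5120 = 0.037376 mm (37.4 μm).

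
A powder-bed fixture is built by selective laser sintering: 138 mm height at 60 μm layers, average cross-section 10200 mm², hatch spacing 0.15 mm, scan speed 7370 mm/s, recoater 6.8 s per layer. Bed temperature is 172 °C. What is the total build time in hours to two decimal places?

Number of layers: 138 / 0.06 → 2300 (rounded up).
Scan path per layer: 10200 / 0.15 → 68000 mm.
Laser time per layer = 68000 / 7370, so 9.2266 s.
Layer cycle = 9.2266 + 6.8, so 16.0266 s.
Build time = 2300 × 16.0266 = 36861.18 s = 10.24 hours.

10.24 hours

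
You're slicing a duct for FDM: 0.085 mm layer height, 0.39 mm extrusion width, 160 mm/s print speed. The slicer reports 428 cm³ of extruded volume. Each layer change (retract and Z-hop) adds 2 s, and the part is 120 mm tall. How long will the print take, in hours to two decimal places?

23.20 hours

Bead cross-section: 0.085 × 0.39 → 0.03315 mm².
Total extruded path = 428000/0.03315 = 12911010.6 mm.
Time extruding = 12911010.6 / 160, so 80693.8 s.
Layer count = ceil(120 / 0.085) = 1412.
Layer-change overhead: 1412 × 2 → 2824 s.
Altogether 80693.8 + 2824 = 83517.8 s, i.e. 23.20 hours.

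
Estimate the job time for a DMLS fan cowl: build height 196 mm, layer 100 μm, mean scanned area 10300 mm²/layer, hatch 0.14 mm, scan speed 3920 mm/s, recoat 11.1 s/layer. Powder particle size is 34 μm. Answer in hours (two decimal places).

16.26 hours

Number of layers: 196 / 0.1 → 1960 (rounded up).
Hatch length per layer: 10300 / 0.14 → 73571.4 mm.
Per-layer scan time = 73571.4 / 3920 = 18.7682 s.
Time per layer = 18.7682 + 11.1, so 29.8682 s.
1960 layers × 29.8682 s/layer = 58541.672 s, i.e. 16.26 hours.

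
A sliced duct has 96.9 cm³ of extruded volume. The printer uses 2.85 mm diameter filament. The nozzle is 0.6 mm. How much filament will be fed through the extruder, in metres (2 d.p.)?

Filament cross-section = π × (2.85/2)² = 6.3794 mm².
Length = 96.9 cm³ / 6.3794 mm² = 96900 / 6.3794 = 15189.52 mm = 15.19 m.

15.19 m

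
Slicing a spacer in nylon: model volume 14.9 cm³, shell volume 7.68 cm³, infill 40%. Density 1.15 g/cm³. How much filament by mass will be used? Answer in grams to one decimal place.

Volume inside the shell: 14.9 − 7.68 → 7.22 cm³.
Deposited infill = 0.40 × 7.22 = 2.888 cm³.
Deposited volume: 7.68 + 2.888 → 10.568 cm³.
Mass = 10.568 × 1.15, so 12.1532 g.

12.2 g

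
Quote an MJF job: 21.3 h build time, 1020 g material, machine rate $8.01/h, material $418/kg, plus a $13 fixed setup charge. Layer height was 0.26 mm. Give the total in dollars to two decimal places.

$609.97

Machine-time cost = 8.01 × 21.3 = $170.613.
Feedstock cost = 418 × 1020/1000, so $426.36.
Adding setup: 170.613 + 426.36 + 13 → 609.973 ≈ $609.97.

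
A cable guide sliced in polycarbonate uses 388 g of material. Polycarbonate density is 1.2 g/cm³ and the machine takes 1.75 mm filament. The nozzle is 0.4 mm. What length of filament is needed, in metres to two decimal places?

Volume = 388 g / 1.2 g·cm⁻³ = 323.3333 cm³ = 323333.3 mm³.
A = π r² = π × 0.875² = 2.4053 mm².
L = V/A = 323333.3/2.4053 = 134425.35 mm → 134.43 m.

134.43 m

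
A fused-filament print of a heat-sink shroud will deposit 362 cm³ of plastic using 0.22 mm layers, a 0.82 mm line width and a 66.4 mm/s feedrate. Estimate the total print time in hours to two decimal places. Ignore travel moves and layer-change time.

8.39 hours

Bead cross-section = 0.22 × 0.82 = 0.1804 mm².
Total extruded path = 362000/0.1804 = 2006651.9 mm.
Time extruding: 2006651.9 / 66.4 → 30220.7 s.
Converting: 30220.7 s = 8.39 hours.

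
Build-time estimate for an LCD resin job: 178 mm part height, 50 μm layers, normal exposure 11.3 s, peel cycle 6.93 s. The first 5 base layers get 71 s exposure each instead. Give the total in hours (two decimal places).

18.11 hours

Layer count = ceil(178 / 0.05) = 3560.
Bottom layers = 5 × (71 + 6.93) = 389.65 s.
Normal layers: 3555 × (11.3 + 6.93) → 64807.65 s.
Sum: 389.65 + 64807.65 = 65197.3 s → 18.11 hours.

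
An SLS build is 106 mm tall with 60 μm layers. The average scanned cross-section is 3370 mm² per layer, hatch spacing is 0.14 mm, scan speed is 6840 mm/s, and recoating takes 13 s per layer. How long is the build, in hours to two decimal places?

Layers = ⌈106/0.06⌉ = 1767.
Scan path per layer = 3370 / 0.14, so 24071.4 mm.
Laser time per layer = 24071.4 / 6840 = 3.5192 s.
Per-layer time = 3.5192 + 13, so 16.5192 s.
Build time = 1767 × 16.5192 = 29189.4264 s = 8.11 hours.

8.11 hours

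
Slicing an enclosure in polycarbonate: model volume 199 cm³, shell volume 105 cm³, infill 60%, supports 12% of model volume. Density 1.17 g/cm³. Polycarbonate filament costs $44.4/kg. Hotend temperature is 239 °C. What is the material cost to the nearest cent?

$9.62

Volume inside the shell = 199 − 105, so 94 cm³.
Infill volume = 0.60 × 94 = 56.4 cm³.
Support = 0.12 × 199, so 23.88 cm³.
Total printed volume = 105 + 56.4 + 23.88, so 185.28 cm³.
Mass = 185.28 × 1.17, so 216.7776 g.
At $44.4/kg: 216.7776/1000 × 44.4 = $9.62.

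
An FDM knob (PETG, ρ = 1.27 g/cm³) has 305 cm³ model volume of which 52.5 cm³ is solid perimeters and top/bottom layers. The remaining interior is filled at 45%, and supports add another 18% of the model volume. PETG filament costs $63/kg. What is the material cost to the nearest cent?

Volume inside the shell = 305 − 52.5, so 252.5 cm³.
Infill volume = 0.45 × 252.5 = 113.625 cm³.
Support: 0.18 × 305 → 54.9 cm³.
Deposited volume = 52.5 + 113.625 + 54.9, so 221.025 cm³.
Mass = 221.025 × 1.27 = 280.70175 g.
Cost = 280.70175 g / 1000 × $63/kg = $17.68.

$17.68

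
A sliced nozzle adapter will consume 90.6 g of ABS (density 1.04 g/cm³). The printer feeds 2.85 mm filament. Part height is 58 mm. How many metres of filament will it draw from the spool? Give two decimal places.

13.66 m

Volume = 90.6 g / 1.04 g·cm⁻³ = 87.1154 cm³ = 87115.4 mm³.
A = π r² = π × 1.425² = 6.3794 mm².
L = V/A = 87115.4/6.3794 = 13655.74 mm → 13.66 m.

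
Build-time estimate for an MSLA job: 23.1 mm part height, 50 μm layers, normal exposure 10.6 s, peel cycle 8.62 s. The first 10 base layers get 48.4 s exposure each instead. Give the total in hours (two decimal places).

2.57 hours

Layers = ⌈23.1/0.05⌉ = 462.
Base layers = 10 × (48.4 + 8.62) = 570.2 s.
Normal layers = 452 × (10.6 + 8.62) = 8687.44 s.
Sum: 570.2 + 8687.44 = 9257.64 s → 2.57 hours.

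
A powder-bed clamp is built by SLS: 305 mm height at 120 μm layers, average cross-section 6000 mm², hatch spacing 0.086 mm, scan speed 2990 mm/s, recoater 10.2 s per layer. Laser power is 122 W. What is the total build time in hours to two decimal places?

Layer count = ceil(305 / 0.12) = 2542.
Hatch length per layer = 6000 / 0.086 = 69767.4 mm.
Scan time per layer = 69767.4 / 2990, so 23.3336 s.
Layer cycle = 23.3336 + 10.2, so 33.5336 s.
Build time = 2542 × 33.5336 = 85242.4112 s = 23.68 hours.

23.68 hours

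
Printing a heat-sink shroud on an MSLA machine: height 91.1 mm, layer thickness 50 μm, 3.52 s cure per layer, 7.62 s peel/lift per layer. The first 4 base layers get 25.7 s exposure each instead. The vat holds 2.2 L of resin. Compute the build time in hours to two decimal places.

5.66 hours

Layer count = ceil(91.1 / 0.05) = 1822.
Bottom layers = 4 × (25.7 + 7.62), so 133.28 s.
Normal layers = 1818 × (3.52 + 7.62), so 20252.52 s.
Sum: 133.28 + 20252.52 = 20385.8 s → 5.66 hours.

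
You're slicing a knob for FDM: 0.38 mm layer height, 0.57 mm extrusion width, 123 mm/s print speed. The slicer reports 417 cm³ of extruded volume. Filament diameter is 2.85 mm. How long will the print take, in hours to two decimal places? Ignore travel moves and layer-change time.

4.35 hours

Line area = 0.38 × 0.57, so 0.2166 mm².
Path length: 417000 mm³ / 0.2166 mm² → 1925207.8 mm.
Time extruding = 1925207.8 / 123, so 15652.1 s.
15652.1 s = 4.35 hours.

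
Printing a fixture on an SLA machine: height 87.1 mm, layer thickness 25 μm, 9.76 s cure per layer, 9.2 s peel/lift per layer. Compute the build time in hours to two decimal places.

Number of layers: 87.1 / 0.025 → 3484 (rounded up).
Cycle time: 9.76 + 9.2 → 18.96 s.
Build time: 3484 × 18.96 s = 66056.64 s, i.e. 18.35 hours.

18.35 hours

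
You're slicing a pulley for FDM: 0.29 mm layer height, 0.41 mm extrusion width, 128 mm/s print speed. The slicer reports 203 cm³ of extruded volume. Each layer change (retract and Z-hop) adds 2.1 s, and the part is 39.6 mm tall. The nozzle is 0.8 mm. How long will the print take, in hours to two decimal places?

3.79 hours

Line area = 0.29 × 0.41 = 0.1189 mm².
Path length: 203000 mm³ / 0.1189 mm² → 1707317.1 mm.
Print-move time: 1707317.1 / 128 → 13338.4 s.
Layer count = ceil(39.6 / 0.29) = 137.
Non-print overhead = 137 × 2.1, so 287.7 s.
Total = 13338.4 + 287.7 = 13626.1 s = 3.79 hours.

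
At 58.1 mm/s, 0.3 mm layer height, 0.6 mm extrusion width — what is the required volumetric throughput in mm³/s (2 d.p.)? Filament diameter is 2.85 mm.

10.46

Bead cross-section: 0.3 × 0.6 → 0.18 mm².
Q = v·A = 58.1 × 0.18 = 10.46 mm³/s.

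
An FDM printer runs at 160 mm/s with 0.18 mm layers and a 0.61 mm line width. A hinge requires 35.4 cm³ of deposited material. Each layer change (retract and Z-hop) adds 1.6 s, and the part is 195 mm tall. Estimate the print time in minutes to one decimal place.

Extrusion cross-section: 0.18 × 0.61 → 0.1098 mm².
Path length: 35400 mm³ / 0.1098 mm² → 322404.4 mm.
Time extruding = 322404.4 / 160, so 2015 s.
Layer count = ceil(195 / 0.18) = 1084.
Z-hop total: 1084 × 1.6 → 1734.4 s.
Altogether 2015 + 1734.4 = 3749.4 s, i.e. 62.5 minutes.

62.5 minutes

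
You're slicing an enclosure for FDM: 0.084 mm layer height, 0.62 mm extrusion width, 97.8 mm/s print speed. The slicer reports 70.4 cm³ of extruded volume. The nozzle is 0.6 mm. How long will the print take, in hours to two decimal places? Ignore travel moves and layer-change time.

3.84 hours

Bead cross-section: 0.084 × 0.62 → 0.05208 mm².
Path length: 70400 mm³ / 0.05208 mm² → 1351766.5 mm.
Extrusion time: 1351766.5 / 97.8 → 13821.7 s.
13821.7 s = 3.84 hours.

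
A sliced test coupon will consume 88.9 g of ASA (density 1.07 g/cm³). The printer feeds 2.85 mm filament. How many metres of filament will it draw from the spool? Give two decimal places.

Extruded volume: 88.9/1.07 = 83.0841 cm³ (83084.1 mm³).
Cross-section of 2.85 mm filament: π·(2.85/2)² = 6.3794 mm².
L = V/A = 83084.1/6.3794 = 13023.81 mm → 13.02 m.

13.02 m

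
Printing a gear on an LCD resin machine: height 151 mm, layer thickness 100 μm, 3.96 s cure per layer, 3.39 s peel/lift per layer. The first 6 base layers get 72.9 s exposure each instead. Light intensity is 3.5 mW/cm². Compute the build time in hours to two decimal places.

3.20 hours

Number of layers: 151 / 0.1 → 1510 (rounded up).
Bottom layers: 6 × (72.9 + 3.39) → 457.74 s.
Remaining layers = 1504 × (3.96 + 3.39), so 11054.4 s.
Sum: 457.74 + 11054.4 = 11512.14 s → 3.20 hours.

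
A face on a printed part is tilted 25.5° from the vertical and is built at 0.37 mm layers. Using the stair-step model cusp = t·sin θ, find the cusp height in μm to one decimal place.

sin(25.5°) = 0.4305, so cusp = 0.37 × 0.4305 = 0.159285 mm → 159.3 μm.

159.3 μm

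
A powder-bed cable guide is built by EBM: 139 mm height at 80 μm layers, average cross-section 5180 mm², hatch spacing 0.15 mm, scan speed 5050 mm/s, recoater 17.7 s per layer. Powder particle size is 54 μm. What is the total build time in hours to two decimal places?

11.85 hours

Number of layers: 139 / 0.08 → 1738 (rounded up).
Per-layer scan distance: 5180 / 0.15 → 34533.3 mm.
Beam time per layer = 34533.3 / 5050, so 6.8383 s.
Per-layer time = 6.8383 + 17.7 = 24.5383 s.
Total: 1738 × 24.5383 s = 42647.5654 s → 11.85 hours.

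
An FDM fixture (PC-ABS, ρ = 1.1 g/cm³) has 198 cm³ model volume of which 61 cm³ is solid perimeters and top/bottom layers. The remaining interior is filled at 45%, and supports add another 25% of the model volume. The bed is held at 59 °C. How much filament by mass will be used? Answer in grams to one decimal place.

189.4 g

Volume inside the shell: 198 − 61 → 137 cm³.
Deposited infill: 0.45 × 137 → 61.65 cm³.
Support = 0.25 × 198 = 49.5 cm³.
Total extruded = 61 + 61.65 + 49.5, so 172.15 cm³.
Mass = 172.15 × 1.1, so 189.365 g.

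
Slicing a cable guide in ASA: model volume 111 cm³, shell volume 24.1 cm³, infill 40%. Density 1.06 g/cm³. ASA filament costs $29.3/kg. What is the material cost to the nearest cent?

$1.83

Infill region = 111 − 24.1 = 86.9 cm³.
Infill deposited = 0.40 × 86.9, so 34.76 cm³.
Deposited volume = 24.1 + 34.76 = 58.86 cm³.
Mass: 58.86 × 1.06 → 62.3916 g.
At $29.3/kg: 62.3916/1000 × 29.3 = $1.83.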